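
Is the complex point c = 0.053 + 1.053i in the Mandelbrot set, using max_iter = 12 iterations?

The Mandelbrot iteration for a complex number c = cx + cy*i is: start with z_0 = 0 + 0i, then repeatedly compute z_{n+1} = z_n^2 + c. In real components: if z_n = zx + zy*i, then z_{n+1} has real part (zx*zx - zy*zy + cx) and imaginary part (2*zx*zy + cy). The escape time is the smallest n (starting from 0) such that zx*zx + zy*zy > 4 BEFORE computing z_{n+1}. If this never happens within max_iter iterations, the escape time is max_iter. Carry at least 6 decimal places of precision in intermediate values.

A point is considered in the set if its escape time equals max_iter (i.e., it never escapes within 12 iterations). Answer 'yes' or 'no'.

Answer: no

Derivation:
z_0 = 0 + 0i, c = 0.0530 + 1.0530i
Iter 1: z = 0.0530 + 1.0530i, |z|^2 = 1.1116
Iter 2: z = -1.0530 + 1.1646i, |z|^2 = 2.4651
Iter 3: z = -0.1945 + -1.3997i, |z|^2 = 1.9970
Iter 4: z = -1.8683 + 1.5976i, |z|^2 = 6.0426
Escaped at iteration 4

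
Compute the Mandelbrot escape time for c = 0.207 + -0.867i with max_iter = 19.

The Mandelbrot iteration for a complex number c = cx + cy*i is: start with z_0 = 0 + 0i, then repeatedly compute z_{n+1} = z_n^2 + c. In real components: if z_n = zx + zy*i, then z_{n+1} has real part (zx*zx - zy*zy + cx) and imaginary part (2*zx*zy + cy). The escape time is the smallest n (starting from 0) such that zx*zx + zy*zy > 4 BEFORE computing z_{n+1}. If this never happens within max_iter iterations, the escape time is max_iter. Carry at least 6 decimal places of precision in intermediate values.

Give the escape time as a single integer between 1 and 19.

z_0 = 0 + 0i, c = 0.2070 + -0.8670i
Iter 1: z = 0.2070 + -0.8670i, |z|^2 = 0.7945
Iter 2: z = -0.5018 + -1.2259i, |z|^2 = 1.7548
Iter 3: z = -1.0441 + 0.3634i, |z|^2 = 1.2222
Iter 4: z = 1.1650 + -1.6259i, |z|^2 = 4.0009
Escaped at iteration 4

Answer: 4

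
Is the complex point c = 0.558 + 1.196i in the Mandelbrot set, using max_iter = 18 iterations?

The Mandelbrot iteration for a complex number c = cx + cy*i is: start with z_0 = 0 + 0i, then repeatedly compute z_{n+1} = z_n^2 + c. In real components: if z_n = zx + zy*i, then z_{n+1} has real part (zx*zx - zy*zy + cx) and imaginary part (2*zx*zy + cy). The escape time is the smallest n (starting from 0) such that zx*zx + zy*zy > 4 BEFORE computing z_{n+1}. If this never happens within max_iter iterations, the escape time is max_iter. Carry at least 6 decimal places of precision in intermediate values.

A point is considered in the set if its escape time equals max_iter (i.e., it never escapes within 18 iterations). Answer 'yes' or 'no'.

z_0 = 0 + 0i, c = 0.5580 + 1.1960i
Iter 1: z = 0.5580 + 1.1960i, |z|^2 = 1.7418
Iter 2: z = -0.5611 + 2.5307i, |z|^2 = 6.7194
Escaped at iteration 2

Answer: no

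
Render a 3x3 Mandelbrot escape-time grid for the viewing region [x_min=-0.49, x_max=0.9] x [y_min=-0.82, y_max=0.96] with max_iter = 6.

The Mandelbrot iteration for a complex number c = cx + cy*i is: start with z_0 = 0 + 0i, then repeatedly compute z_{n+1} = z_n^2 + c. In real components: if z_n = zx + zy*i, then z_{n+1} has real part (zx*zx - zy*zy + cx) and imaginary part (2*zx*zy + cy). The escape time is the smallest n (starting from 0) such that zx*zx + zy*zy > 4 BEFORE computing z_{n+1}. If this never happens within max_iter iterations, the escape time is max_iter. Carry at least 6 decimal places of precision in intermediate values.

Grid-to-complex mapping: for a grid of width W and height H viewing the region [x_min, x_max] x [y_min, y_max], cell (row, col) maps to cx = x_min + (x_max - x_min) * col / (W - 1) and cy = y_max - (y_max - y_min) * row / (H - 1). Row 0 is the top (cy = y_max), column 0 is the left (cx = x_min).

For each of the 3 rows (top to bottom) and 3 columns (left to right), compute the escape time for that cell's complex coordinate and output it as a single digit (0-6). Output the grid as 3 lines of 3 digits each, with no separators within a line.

(row=0, col=0): c = -0.4900 + 0.9600i → escape time 4
(row=0, col=1): c = 0.2050 + 0.9600i → escape time 4
(row=0, col=2): c = 0.9000 + 0.9600i → escape time 2
(row=1, col=0): c = -0.4900 + 0.0700i → escape time 6
(row=1, col=1): c = 0.2050 + 0.0700i → escape time 6
(row=1, col=2): c = 0.9000 + 0.0700i → escape time 3
(row=2, col=0): c = -0.4900 + -0.8200i → escape time 5
(row=2, col=1): c = 0.2050 + -0.8200i → escape time 5
(row=2, col=2): c = 0.9000 + -0.8200i → escape time 2

Answer: 442
663
552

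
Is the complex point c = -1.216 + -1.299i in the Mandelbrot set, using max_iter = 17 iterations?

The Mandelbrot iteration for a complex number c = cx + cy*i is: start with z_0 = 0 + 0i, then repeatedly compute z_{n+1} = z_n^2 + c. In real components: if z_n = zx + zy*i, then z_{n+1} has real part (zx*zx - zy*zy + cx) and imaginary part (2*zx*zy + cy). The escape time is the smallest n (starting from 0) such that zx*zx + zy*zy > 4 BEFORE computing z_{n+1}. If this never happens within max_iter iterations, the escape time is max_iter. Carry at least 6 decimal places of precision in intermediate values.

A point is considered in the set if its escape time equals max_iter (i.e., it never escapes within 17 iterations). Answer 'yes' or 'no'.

Answer: no

Derivation:
z_0 = 0 + 0i, c = -1.2160 + -1.2990i
Iter 1: z = -1.2160 + -1.2990i, |z|^2 = 3.1661
Iter 2: z = -1.4247 + 1.8602i, |z|^2 = 5.4901
Escaped at iteration 2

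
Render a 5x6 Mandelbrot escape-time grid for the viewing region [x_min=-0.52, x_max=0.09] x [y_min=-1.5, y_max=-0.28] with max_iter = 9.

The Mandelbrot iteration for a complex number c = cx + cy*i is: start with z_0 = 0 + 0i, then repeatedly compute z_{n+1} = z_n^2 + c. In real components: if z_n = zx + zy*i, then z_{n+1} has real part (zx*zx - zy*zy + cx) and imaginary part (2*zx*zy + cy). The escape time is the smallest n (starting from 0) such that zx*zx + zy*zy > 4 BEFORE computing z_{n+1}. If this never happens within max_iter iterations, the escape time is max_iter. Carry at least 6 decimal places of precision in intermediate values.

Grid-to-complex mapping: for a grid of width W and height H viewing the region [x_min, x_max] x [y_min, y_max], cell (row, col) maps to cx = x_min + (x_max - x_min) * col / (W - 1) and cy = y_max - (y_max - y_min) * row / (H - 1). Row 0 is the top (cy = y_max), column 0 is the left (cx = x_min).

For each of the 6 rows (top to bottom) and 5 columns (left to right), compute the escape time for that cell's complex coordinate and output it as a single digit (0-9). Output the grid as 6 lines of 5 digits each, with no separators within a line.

(row=0, col=0): c = -0.5200 + -0.2800i → escape time 9
(row=0, col=1): c = -0.3675 + -0.2800i → escape time 9
(row=0, col=2): c = -0.2150 + -0.2800i → escape time 9
(row=0, col=3): c = -0.0625 + -0.2800i → escape time 9
(row=0, col=4): c = 0.0900 + -0.2800i → escape time 9
(row=1, col=0): c = -0.5200 + -0.5240i → escape time 9
(row=1, col=1): c = -0.3675 + -0.5240i → escape time 9
(row=1, col=2): c = -0.2150 + -0.5240i → escape time 9
(row=1, col=3): c = -0.0625 + -0.5240i → escape time 9
(row=1, col=4): c = 0.0900 + -0.5240i → escape time 9
(row=2, col=0): c = -0.5200 + -0.7680i → escape time 6
(row=2, col=1): c = -0.3675 + -0.7680i → escape time 7
(row=2, col=2): c = -0.2150 + -0.7680i → escape time 9
(row=2, col=3): c = -0.0625 + -0.7680i → escape time 9
(row=2, col=4): c = 0.0900 + -0.7680i → escape time 7
(row=3, col=0): c = -0.5200 + -1.0120i → escape time 4
(row=3, col=1): c = -0.3675 + -1.0120i → escape time 5
(row=3, col=2): c = -0.2150 + -1.0120i → escape time 6
(row=3, col=3): c = -0.0625 + -1.0120i → escape time 8
(row=3, col=4): c = 0.0900 + -1.0120i → escape time 4
(row=4, col=0): c = -0.5200 + -1.2560i → escape time 3
(row=4, col=1): c = -0.3675 + -1.2560i → escape time 3
(row=4, col=2): c = -0.2150 + -1.2560i → escape time 3
(row=4, col=3): c = -0.0625 + -1.2560i → escape time 3
(row=4, col=4): c = 0.0900 + -1.2560i → escape time 2
(row=5, col=0): c = -0.5200 + -1.5000i → escape time 2
(row=5, col=1): c = -0.3675 + -1.5000i → escape time 2
(row=5, col=2): c = -0.2150 + -1.5000i → escape time 2
(row=5, col=3): c = -0.0625 + -1.5000i → escape time 2
(row=5, col=4): c = 0.0900 + -1.5000i → escape time 2

Answer: 99999
99999
67997
45684
33332
22222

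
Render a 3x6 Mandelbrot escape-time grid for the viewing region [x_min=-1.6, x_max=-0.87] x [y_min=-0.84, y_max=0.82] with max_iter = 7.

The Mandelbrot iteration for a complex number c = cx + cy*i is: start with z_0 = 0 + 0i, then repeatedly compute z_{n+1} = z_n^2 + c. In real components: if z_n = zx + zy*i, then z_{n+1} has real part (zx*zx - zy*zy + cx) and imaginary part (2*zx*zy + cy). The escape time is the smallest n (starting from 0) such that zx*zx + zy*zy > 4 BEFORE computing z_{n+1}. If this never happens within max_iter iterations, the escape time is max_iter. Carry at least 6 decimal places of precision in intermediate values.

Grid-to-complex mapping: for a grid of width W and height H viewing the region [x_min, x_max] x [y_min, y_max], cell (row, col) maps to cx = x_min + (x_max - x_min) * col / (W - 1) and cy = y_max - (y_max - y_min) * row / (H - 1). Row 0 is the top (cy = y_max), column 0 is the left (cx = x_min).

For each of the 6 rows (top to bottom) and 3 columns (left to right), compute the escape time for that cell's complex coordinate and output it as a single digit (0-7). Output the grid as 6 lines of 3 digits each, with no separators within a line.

(row=0, col=0): c = -1.6000 + 0.8200i → escape time 3
(row=0, col=1): c = -1.2350 + 0.8200i → escape time 3
(row=0, col=2): c = -0.8700 + 0.8200i → escape time 4
(row=1, col=0): c = -1.6000 + 0.4880i → escape time 3
(row=1, col=1): c = -1.2350 + 0.4880i → escape time 5
(row=1, col=2): c = -0.8700 + 0.4880i → escape time 6
(row=2, col=0): c = -1.6000 + 0.1560i → escape time 5
(row=2, col=1): c = -1.2350 + 0.1560i → escape time 7
(row=2, col=2): c = -0.8700 + 0.1560i → escape time 7
(row=3, col=0): c = -1.6000 + -0.1760i → escape time 5
(row=3, col=1): c = -1.2350 + -0.1760i → escape time 7
(row=3, col=2): c = -0.8700 + -0.1760i → escape time 7
(row=4, col=0): c = -1.6000 + -0.5080i → escape time 3
(row=4, col=1): c = -1.2350 + -0.5080i → escape time 4
(row=4, col=2): c = -0.8700 + -0.5080i → escape time 5
(row=5, col=0): c = -1.6000 + -0.8400i → escape time 3
(row=5, col=1): c = -1.2350 + -0.8400i → escape time 3
(row=5, col=2): c = -0.8700 + -0.8400i → escape time 4

Answer: 334
356
577
577
345
334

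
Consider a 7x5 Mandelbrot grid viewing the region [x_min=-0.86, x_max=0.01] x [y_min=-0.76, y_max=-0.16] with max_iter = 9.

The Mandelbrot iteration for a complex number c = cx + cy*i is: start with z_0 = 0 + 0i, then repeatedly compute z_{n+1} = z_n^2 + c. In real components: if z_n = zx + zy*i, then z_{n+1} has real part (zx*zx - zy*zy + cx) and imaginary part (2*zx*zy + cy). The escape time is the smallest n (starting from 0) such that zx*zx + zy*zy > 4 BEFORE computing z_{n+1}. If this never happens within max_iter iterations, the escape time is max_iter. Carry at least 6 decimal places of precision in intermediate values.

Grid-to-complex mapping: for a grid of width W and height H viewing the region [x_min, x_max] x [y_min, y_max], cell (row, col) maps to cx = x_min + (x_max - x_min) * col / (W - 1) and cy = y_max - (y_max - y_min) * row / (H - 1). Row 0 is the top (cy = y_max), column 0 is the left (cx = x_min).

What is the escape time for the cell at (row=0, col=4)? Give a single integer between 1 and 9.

Answer: 9

Derivation:
z_0 = 0 + 0i, c = -0.2800 + -0.1600i
Iter 1: z = -0.2800 + -0.1600i, |z|^2 = 0.1040
Iter 2: z = -0.2272 + -0.0704i, |z|^2 = 0.0566
Iter 3: z = -0.2333 + -0.1280i, |z|^2 = 0.0708
Iter 4: z = -0.2419 + -0.1003i, |z|^2 = 0.0686
Iter 5: z = -0.2315 + -0.1115i, |z|^2 = 0.0660
Iter 6: z = -0.2388 + -0.1084i, |z|^2 = 0.0688
Iter 7: z = -0.2347 + -0.1082i, |z|^2 = 0.0668
Iter 8: z = -0.2366 + -0.1092i, |z|^2 = 0.0679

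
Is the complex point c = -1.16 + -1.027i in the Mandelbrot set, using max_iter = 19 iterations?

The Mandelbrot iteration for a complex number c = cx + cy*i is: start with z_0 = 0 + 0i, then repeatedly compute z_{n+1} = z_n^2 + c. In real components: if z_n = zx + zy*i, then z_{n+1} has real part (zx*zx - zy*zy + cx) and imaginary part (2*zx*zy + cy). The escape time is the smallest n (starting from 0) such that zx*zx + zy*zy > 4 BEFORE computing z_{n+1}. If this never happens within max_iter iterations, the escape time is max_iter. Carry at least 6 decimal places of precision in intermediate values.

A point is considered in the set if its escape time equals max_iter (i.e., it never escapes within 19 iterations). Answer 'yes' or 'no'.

Answer: no

Derivation:
z_0 = 0 + 0i, c = -1.1600 + -1.0270i
Iter 1: z = -1.1600 + -1.0270i, |z|^2 = 2.4003
Iter 2: z = -0.8691 + 1.3556i, |z|^2 = 2.5931
Iter 3: z = -2.2424 + -3.3835i, |z|^2 = 16.4760
Escaped at iteration 3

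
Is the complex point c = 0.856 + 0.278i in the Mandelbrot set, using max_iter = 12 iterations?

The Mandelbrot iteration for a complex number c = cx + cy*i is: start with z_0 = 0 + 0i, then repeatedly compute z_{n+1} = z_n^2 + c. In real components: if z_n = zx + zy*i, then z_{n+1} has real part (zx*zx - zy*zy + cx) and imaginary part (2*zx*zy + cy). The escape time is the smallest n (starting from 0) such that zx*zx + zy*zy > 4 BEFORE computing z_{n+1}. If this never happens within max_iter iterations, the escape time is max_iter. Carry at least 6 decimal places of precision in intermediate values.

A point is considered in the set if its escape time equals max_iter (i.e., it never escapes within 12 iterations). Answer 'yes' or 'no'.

z_0 = 0 + 0i, c = 0.8560 + 0.2780i
Iter 1: z = 0.8560 + 0.2780i, |z|^2 = 0.8100
Iter 2: z = 1.5115 + 0.7539i, |z|^2 = 2.8529
Iter 3: z = 2.5721 + 2.5571i, |z|^2 = 13.1542
Escaped at iteration 3

Answer: no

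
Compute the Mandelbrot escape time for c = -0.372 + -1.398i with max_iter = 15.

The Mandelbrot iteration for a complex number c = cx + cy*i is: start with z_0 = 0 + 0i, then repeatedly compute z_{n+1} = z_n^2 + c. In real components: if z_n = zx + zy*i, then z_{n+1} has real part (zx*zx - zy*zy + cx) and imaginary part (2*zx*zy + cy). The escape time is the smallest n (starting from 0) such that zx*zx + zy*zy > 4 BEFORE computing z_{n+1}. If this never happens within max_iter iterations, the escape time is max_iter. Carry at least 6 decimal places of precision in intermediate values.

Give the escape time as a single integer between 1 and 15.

Answer: 2

Derivation:
z_0 = 0 + 0i, c = -0.3720 + -1.3980i
Iter 1: z = -0.3720 + -1.3980i, |z|^2 = 2.0928
Iter 2: z = -2.1880 + -0.3579i, |z|^2 = 4.9155
Escaped at iteration 2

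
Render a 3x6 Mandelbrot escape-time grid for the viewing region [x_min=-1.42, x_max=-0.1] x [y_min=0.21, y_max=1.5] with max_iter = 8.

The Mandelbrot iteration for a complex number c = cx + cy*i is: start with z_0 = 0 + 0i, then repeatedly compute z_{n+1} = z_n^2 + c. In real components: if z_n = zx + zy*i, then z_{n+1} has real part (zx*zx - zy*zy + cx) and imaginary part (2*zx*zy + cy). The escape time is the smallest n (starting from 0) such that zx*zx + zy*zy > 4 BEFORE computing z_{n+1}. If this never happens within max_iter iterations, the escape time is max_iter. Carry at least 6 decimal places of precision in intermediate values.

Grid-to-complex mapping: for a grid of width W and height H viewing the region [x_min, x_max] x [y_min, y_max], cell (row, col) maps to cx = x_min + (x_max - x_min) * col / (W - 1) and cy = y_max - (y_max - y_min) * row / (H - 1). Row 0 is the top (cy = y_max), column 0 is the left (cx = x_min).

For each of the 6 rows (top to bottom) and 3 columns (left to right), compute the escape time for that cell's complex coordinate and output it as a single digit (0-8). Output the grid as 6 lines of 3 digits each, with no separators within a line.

Answer: 122
233
338
348
378
588

Derivation:
(row=0, col=0): c = -1.4200 + 1.5000i → escape time 1
(row=0, col=1): c = -0.7600 + 1.5000i → escape time 2
(row=0, col=2): c = -0.1000 + 1.5000i → escape time 2
(row=1, col=0): c = -1.4200 + 1.2420i → escape time 2
(row=1, col=1): c = -0.7600 + 1.2420i → escape time 3
(row=1, col=2): c = -0.1000 + 1.2420i → escape time 3
(row=2, col=0): c = -1.4200 + 0.9840i → escape time 3
(row=2, col=1): c = -0.7600 + 0.9840i → escape time 3
(row=2, col=2): c = -0.1000 + 0.9840i → escape time 8
(row=3, col=0): c = -1.4200 + 0.7260i → escape time 3
(row=3, col=1): c = -0.7600 + 0.7260i → escape time 4
(row=3, col=2): c = -0.1000 + 0.7260i → escape time 8
(row=4, col=0): c = -1.4200 + 0.4680i → escape time 3
(row=4, col=1): c = -0.7600 + 0.4680i → escape time 7
(row=4, col=2): c = -0.1000 + 0.4680i → escape time 8
(row=5, col=0): c = -1.4200 + 0.2100i → escape time 5
(row=5, col=1): c = -0.7600 + 0.2100i → escape time 8
(row=5, col=2): c = -0.1000 + 0.2100i → escape time 8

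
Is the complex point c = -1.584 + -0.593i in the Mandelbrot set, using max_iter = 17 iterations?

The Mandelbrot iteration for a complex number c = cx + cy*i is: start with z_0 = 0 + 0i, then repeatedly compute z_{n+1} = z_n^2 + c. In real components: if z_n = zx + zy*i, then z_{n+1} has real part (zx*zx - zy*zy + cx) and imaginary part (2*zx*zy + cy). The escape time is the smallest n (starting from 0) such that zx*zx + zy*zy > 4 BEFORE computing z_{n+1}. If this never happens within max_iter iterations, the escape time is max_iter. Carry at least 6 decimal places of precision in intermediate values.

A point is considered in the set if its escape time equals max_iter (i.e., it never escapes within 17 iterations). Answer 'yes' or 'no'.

z_0 = 0 + 0i, c = -1.5840 + -0.5930i
Iter 1: z = -1.5840 + -0.5930i, |z|^2 = 2.8607
Iter 2: z = 0.5734 + 1.2856i, |z|^2 = 1.9816
Iter 3: z = -2.9080 + 0.8814i, |z|^2 = 9.2335
Escaped at iteration 3

Answer: no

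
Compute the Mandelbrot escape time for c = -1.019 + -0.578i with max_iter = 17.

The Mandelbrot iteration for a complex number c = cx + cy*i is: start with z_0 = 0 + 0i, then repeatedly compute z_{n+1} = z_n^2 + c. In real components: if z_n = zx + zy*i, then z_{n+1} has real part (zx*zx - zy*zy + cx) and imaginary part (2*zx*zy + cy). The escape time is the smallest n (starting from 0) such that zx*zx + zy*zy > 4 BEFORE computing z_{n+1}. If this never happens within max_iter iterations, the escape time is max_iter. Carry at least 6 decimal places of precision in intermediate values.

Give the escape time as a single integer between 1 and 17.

z_0 = 0 + 0i, c = -1.0190 + -0.5780i
Iter 1: z = -1.0190 + -0.5780i, |z|^2 = 1.3724
Iter 2: z = -0.3147 + 0.6000i, |z|^2 = 0.4590
Iter 3: z = -1.2799 + -0.9556i, |z|^2 = 2.5514
Iter 4: z = -0.2941 + 1.8683i, |z|^2 = 3.5769
Iter 5: z = -4.4229 + -1.6769i, |z|^2 = 22.3745
Escaped at iteration 5

Answer: 5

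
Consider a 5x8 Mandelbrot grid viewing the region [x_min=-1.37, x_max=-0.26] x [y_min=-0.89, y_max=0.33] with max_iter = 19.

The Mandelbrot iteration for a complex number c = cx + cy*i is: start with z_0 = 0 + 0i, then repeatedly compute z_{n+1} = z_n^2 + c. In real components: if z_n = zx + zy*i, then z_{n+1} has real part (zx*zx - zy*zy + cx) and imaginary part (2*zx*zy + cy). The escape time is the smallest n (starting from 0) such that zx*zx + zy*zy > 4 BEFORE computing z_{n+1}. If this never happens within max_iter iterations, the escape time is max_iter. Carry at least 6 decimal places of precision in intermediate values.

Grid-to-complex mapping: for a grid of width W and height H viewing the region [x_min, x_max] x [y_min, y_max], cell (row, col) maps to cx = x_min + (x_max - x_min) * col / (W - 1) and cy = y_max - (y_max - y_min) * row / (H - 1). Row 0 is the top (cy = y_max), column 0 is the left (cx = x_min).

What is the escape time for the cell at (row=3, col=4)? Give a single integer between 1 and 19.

Answer: 19

Derivation:
z_0 = 0 + 0i, c = -0.2600 + -0.1929i
Iter 1: z = -0.2600 + -0.1929i, |z|^2 = 0.1048
Iter 2: z = -0.2296 + -0.0926i, |z|^2 = 0.0613
Iter 3: z = -0.2159 + -0.1503i, |z|^2 = 0.0692
Iter 4: z = -0.2360 + -0.1279i, |z|^2 = 0.0721
Iter 5: z = -0.2207 + -0.1325i, |z|^2 = 0.0662
Iter 6: z = -0.2289 + -0.1344i, |z|^2 = 0.0704
Iter 7: z = -0.2257 + -0.1313i, |z|^2 = 0.0682
Iter 8: z = -0.2263 + -0.1336i, |z|^2 = 0.0691
Iter 9: z = -0.2266 + -0.1324i, |z|^2 = 0.0689
Iter 10: z = -0.2262 + -0.1328i, |z|^2 = 0.0688
Iter 11: z = -0.2265 + -0.1328i, |z|^2 = 0.0689
Iter 12: z = -0.2263 + -0.1327i, |z|^2 = 0.0688
Iter 13: z = -0.2264 + -0.1328i, |z|^2 = 0.0689
Iter 14: z = -0.2264 + -0.1327i, |z|^2 = 0.0689
Iter 15: z = -0.2264 + -0.1328i, |z|^2 = 0.0689
Iter 16: z = -0.2264 + -0.1328i, |z|^2 = 0.0689
Iter 17: z = -0.2264 + -0.1328i, |z|^2 = 0.0689
Iter 18: z = -0.2264 + -0.1328i, |z|^2 = 0.0689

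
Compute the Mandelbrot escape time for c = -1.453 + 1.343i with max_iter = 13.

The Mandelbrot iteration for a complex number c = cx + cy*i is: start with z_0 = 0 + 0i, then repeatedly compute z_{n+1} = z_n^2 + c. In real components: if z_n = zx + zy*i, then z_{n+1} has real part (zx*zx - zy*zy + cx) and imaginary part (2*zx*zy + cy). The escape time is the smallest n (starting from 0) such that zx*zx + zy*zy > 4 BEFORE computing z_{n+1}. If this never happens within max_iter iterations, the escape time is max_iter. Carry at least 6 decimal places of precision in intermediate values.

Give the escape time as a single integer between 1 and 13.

z_0 = 0 + 0i, c = -1.4530 + 1.3430i
Iter 1: z = -1.4530 + 1.3430i, |z|^2 = 3.9149
Iter 2: z = -1.1454 + -2.5598i, |z|^2 = 7.8644
Escaped at iteration 2

Answer: 2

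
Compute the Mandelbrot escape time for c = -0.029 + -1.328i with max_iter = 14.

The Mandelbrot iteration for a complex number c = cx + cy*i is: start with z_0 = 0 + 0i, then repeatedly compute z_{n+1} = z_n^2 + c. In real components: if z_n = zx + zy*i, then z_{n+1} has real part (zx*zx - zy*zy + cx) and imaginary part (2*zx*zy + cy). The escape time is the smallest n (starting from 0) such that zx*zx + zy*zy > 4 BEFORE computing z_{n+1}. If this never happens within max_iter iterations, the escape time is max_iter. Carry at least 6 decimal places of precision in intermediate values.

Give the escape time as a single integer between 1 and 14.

z_0 = 0 + 0i, c = -0.0290 + -1.3280i
Iter 1: z = -0.0290 + -1.3280i, |z|^2 = 1.7644
Iter 2: z = -1.7917 + -1.2510i, |z|^2 = 4.7753
Escaped at iteration 2

Answer: 2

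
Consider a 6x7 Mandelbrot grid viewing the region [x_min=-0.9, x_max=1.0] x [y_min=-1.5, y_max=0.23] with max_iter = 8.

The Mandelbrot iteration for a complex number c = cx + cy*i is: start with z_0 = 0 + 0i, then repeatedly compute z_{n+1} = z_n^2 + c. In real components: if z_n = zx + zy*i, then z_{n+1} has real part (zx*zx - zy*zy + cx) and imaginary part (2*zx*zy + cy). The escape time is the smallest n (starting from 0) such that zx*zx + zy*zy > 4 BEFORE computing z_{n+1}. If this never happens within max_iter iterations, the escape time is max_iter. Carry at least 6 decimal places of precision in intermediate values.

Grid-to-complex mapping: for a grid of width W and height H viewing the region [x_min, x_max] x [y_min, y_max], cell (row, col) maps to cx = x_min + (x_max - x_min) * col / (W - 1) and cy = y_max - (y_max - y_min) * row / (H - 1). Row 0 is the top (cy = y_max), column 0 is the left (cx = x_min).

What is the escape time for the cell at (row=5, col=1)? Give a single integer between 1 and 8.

Answer: 3

Derivation:
z_0 = 0 + 0i, c = -0.5200 + -1.2117i
Iter 1: z = -0.5200 + -1.2117i, |z|^2 = 1.7385
Iter 2: z = -1.7177 + 0.0485i, |z|^2 = 2.9530
Iter 3: z = 2.4283 + -1.3782i, |z|^2 = 7.7958
Escaped at iteration 3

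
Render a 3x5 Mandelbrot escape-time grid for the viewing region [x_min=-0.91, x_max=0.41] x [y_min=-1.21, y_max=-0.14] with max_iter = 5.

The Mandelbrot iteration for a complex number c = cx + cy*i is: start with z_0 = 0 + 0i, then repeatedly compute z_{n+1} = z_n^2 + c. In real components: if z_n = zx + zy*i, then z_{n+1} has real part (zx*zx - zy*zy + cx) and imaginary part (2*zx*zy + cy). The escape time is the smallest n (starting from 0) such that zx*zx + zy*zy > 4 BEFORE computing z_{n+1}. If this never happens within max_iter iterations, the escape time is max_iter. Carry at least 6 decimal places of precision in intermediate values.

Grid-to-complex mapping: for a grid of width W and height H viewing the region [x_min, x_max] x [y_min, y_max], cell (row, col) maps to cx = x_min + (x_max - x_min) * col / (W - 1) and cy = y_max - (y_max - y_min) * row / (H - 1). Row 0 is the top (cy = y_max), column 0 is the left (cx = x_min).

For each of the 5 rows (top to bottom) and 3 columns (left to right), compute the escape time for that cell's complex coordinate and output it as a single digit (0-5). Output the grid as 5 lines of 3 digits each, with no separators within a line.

Answer: 555
555
455
353
332

Derivation:
(row=0, col=0): c = -0.9100 + -0.1400i → escape time 5
(row=0, col=1): c = -0.2500 + -0.1400i → escape time 5
(row=0, col=2): c = 0.4100 + -0.1400i → escape time 5
(row=1, col=0): c = -0.9100 + -0.4075i → escape time 5
(row=1, col=1): c = -0.2500 + -0.4075i → escape time 5
(row=1, col=2): c = 0.4100 + -0.4075i → escape time 5
(row=2, col=0): c = -0.9100 + -0.6750i → escape time 4
(row=2, col=1): c = -0.2500 + -0.6750i → escape time 5
(row=2, col=2): c = 0.4100 + -0.6750i → escape time 5
(row=3, col=0): c = -0.9100 + -0.9425i → escape time 3
(row=3, col=1): c = -0.2500 + -0.9425i → escape time 5
(row=3, col=2): c = 0.4100 + -0.9425i → escape time 3
(row=4, col=0): c = -0.9100 + -1.2100i → escape time 3
(row=4, col=1): c = -0.2500 + -1.2100i → escape time 3
(row=4, col=2): c = 0.4100 + -1.2100i → escape time 2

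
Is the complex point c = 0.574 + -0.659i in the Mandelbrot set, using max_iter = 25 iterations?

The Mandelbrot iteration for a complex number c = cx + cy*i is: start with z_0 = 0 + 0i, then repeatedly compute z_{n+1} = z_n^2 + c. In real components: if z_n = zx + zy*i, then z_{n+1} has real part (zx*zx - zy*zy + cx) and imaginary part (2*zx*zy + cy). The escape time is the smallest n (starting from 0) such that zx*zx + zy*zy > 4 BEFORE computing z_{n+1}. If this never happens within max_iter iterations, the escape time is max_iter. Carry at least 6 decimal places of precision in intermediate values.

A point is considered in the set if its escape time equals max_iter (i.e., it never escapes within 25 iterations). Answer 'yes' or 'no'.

z_0 = 0 + 0i, c = 0.5740 + -0.6590i
Iter 1: z = 0.5740 + -0.6590i, |z|^2 = 0.7638
Iter 2: z = 0.4692 + -1.4155i, |z|^2 = 2.2239
Iter 3: z = -1.2096 + -1.9873i, |z|^2 = 5.4125
Escaped at iteration 3

Answer: no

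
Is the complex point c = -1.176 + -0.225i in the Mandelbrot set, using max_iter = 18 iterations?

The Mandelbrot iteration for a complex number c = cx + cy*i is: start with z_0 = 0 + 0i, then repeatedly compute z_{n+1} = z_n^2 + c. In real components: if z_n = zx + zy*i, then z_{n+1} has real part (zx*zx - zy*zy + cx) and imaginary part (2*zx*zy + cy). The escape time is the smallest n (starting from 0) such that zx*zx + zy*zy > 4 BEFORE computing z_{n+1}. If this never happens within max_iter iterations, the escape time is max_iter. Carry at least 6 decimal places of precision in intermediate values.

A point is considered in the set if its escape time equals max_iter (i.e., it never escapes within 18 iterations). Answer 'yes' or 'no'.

z_0 = 0 + 0i, c = -1.1760 + -0.2250i
Iter 1: z = -1.1760 + -0.2250i, |z|^2 = 1.4336
Iter 2: z = 0.1564 + 0.3042i, |z|^2 = 0.1170
Iter 3: z = -1.2441 + -0.1299i, |z|^2 = 1.5646
Iter 4: z = 0.3549 + 0.0982i, |z|^2 = 0.1356
Iter 5: z = -1.0597 + -0.1553i, |z|^2 = 1.1471
Iter 6: z = -0.0772 + 0.1042i, |z|^2 = 0.0168
Iter 7: z = -1.1809 + -0.2411i, |z|^2 = 1.4526
Iter 8: z = 0.1604 + 0.3444i, |z|^2 = 0.1443
Iter 9: z = -1.2689 + -0.1145i, |z|^2 = 1.6232
Iter 10: z = 0.4210 + 0.0656i, |z|^2 = 0.1815
Iter 11: z = -1.0031 + -0.1698i, |z|^2 = 1.0350
Iter 12: z = -0.1986 + 0.1156i, |z|^2 = 0.0528
Iter 13: z = -1.1499 + -0.2709i, |z|^2 = 1.3957
Iter 14: z = 0.0729 + 0.3980i, |z|^2 = 0.1637
Iter 15: z = -1.3291 + -0.1670i, |z|^2 = 1.7944
Iter 16: z = 0.5626 + 0.2188i, |z|^2 = 0.3645
Iter 17: z = -0.9073 + 0.0212i, |z|^2 = 0.8237
Did not escape in 18 iterations → in set

Answer: yes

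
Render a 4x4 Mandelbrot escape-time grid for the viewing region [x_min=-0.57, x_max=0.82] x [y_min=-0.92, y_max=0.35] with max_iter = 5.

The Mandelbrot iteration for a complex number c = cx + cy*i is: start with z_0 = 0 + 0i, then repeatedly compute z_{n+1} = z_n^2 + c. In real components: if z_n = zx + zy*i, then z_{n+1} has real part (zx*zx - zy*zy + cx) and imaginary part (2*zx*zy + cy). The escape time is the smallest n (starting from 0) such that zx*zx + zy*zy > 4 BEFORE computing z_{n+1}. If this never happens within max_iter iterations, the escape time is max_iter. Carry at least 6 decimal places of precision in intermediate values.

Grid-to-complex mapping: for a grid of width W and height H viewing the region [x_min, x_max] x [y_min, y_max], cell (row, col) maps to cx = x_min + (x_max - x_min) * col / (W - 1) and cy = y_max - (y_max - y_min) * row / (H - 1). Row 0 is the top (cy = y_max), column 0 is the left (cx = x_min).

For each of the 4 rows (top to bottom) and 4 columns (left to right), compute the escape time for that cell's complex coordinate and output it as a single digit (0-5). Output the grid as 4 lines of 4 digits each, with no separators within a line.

Answer: 5553
5553
5553
4532

Derivation:
(row=0, col=0): c = -0.5700 + 0.3500i → escape time 5
(row=0, col=1): c = -0.1067 + 0.3500i → escape time 5
(row=0, col=2): c = 0.3567 + 0.3500i → escape time 5
(row=0, col=3): c = 0.8200 + 0.3500i → escape time 3
(row=1, col=0): c = -0.5700 + -0.0733i → escape time 5
(row=1, col=1): c = -0.1067 + -0.0733i → escape time 5
(row=1, col=2): c = 0.3567 + -0.0733i → escape time 5
(row=1, col=3): c = 0.8200 + -0.0733i → escape time 3
(row=2, col=0): c = -0.5700 + -0.4967i → escape time 5
(row=2, col=1): c = -0.1067 + -0.4967i → escape time 5
(row=2, col=2): c = 0.3567 + -0.4967i → escape time 5
(row=2, col=3): c = 0.8200 + -0.4967i → escape time 3
(row=3, col=0): c = -0.5700 + -0.9200i → escape time 4
(row=3, col=1): c = -0.1067 + -0.9200i → escape time 5
(row=3, col=2): c = 0.3567 + -0.9200i → escape time 3
(row=3, col=3): c = 0.8200 + -0.9200i → escape time 2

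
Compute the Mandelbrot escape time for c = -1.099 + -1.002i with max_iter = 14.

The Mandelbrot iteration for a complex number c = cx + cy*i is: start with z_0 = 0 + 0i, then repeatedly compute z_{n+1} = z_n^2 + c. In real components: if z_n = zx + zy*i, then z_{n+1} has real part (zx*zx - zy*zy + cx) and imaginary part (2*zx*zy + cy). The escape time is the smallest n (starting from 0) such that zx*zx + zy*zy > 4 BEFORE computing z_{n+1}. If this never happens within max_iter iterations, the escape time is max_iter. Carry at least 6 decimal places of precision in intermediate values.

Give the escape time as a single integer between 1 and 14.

Answer: 3

Derivation:
z_0 = 0 + 0i, c = -1.0990 + -1.0020i
Iter 1: z = -1.0990 + -1.0020i, |z|^2 = 2.2118
Iter 2: z = -0.8952 + 1.2004i, |z|^2 = 2.2423
Iter 3: z = -1.7386 + -3.1512i, |z|^2 = 12.9526
Escaped at iteration 3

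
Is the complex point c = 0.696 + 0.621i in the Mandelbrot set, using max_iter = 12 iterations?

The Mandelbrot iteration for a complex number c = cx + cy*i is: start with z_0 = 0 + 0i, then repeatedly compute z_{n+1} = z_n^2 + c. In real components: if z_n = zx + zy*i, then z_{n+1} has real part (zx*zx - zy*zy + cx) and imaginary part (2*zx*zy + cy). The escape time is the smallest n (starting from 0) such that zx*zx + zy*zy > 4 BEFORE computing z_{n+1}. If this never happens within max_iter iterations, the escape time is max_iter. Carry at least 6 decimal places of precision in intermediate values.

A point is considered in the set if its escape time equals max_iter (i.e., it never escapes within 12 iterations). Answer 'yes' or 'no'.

Answer: no

Derivation:
z_0 = 0 + 0i, c = 0.6960 + 0.6210i
Iter 1: z = 0.6960 + 0.6210i, |z|^2 = 0.8701
Iter 2: z = 0.7948 + 1.4854i, |z|^2 = 2.8382
Iter 3: z = -0.8788 + 2.9822i, |z|^2 = 9.6657
Escaped at iteration 3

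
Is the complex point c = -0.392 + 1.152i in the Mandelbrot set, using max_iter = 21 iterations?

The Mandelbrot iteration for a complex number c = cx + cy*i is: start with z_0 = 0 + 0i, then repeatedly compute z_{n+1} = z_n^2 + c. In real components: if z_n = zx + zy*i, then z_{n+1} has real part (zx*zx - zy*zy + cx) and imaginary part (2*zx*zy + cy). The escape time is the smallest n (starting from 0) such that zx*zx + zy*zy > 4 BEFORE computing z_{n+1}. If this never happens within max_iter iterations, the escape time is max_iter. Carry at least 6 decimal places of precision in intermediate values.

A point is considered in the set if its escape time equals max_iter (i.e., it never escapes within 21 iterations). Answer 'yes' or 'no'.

z_0 = 0 + 0i, c = -0.3920 + 1.1520i
Iter 1: z = -0.3920 + 1.1520i, |z|^2 = 1.4808
Iter 2: z = -1.5654 + 0.2488i, |z|^2 = 2.5125
Iter 3: z = 1.9967 + 0.3729i, |z|^2 = 4.1258
Escaped at iteration 3

Answer: no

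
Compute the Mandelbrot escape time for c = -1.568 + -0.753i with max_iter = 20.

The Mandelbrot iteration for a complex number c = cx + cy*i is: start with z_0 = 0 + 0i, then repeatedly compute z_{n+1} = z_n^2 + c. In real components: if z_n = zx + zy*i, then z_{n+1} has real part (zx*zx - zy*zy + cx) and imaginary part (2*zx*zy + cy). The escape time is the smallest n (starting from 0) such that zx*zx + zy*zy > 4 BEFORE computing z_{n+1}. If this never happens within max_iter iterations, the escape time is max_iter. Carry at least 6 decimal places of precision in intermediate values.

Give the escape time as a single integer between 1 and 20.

Answer: 3

Derivation:
z_0 = 0 + 0i, c = -1.5680 + -0.7530i
Iter 1: z = -1.5680 + -0.7530i, |z|^2 = 3.0256
Iter 2: z = 0.3236 + 1.6084i, |z|^2 = 2.6917
Iter 3: z = -4.0502 + 0.2880i, |z|^2 = 16.4875
Escaped at iteration 3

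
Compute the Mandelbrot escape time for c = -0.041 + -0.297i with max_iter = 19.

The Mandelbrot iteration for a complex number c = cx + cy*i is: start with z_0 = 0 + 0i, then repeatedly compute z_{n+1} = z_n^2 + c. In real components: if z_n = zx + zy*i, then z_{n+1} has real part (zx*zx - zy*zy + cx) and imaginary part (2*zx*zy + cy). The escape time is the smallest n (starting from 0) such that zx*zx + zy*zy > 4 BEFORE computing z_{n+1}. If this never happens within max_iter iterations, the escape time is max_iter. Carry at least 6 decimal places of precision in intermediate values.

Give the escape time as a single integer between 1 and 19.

Answer: 19

Derivation:
z_0 = 0 + 0i, c = -0.0410 + -0.2970i
Iter 1: z = -0.0410 + -0.2970i, |z|^2 = 0.0899
Iter 2: z = -0.1275 + -0.2726i, |z|^2 = 0.0906
Iter 3: z = -0.0991 + -0.2275i, |z|^2 = 0.0616
Iter 4: z = -0.0829 + -0.2519i, |z|^2 = 0.0703
Iter 5: z = -0.0976 + -0.2552i, |z|^2 = 0.0747
Iter 6: z = -0.0966 + -0.2472i, |z|^2 = 0.0704
Iter 7: z = -0.0928 + -0.2492i, |z|^2 = 0.0707
Iter 8: z = -0.0945 + -0.2508i, |z|^2 = 0.0718
Iter 9: z = -0.0949 + -0.2496i, |z|^2 = 0.0713
Iter 10: z = -0.0943 + -0.2496i, |z|^2 = 0.0712
Iter 11: z = -0.0944 + -0.2499i, |z|^2 = 0.0714
Iter 12: z = -0.0946 + -0.2498i, |z|^2 = 0.0713
Iter 13: z = -0.0945 + -0.2498i, |z|^2 = 0.0713
Iter 14: z = -0.0945 + -0.2498i, |z|^2 = 0.0713
Iter 15: z = -0.0945 + -0.2498i, |z|^2 = 0.0713
Iter 16: z = -0.0945 + -0.2498i, |z|^2 = 0.0713
Iter 17: z = -0.0945 + -0.2498i, |z|^2 = 0.0713
Iter 18: z = -0.0945 + -0.2498i, |z|^2 = 0.0713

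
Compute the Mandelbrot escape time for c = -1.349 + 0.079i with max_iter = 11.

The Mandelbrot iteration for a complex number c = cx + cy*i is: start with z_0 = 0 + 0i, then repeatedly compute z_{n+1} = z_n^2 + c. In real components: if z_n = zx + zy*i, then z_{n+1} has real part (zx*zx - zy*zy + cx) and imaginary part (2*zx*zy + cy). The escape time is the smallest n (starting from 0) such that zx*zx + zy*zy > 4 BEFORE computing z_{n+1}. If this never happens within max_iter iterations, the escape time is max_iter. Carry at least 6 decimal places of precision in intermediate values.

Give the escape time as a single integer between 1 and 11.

Answer: 11

Derivation:
z_0 = 0 + 0i, c = -1.3490 + 0.0790i
Iter 1: z = -1.3490 + 0.0790i, |z|^2 = 1.8260
Iter 2: z = 0.4646 + -0.1341i, |z|^2 = 0.2338
Iter 3: z = -1.1512 + -0.0456i, |z|^2 = 1.3273
Iter 4: z = -0.0259 + 0.1841i, |z|^2 = 0.0345
Iter 5: z = -1.3822 + 0.0695i, |z|^2 = 1.9153
Iter 6: z = 0.5567 + -0.1131i, |z|^2 = 0.3227
Iter 7: z = -1.0519 + -0.0469i, |z|^2 = 1.1087
Iter 8: z = -0.2447 + 0.1776i, |z|^2 = 0.0914
Iter 9: z = -1.3207 + -0.0079i, |z|^2 = 1.7442
Iter 10: z = 0.3951 + 0.1000i, |z|^2 = 0.1661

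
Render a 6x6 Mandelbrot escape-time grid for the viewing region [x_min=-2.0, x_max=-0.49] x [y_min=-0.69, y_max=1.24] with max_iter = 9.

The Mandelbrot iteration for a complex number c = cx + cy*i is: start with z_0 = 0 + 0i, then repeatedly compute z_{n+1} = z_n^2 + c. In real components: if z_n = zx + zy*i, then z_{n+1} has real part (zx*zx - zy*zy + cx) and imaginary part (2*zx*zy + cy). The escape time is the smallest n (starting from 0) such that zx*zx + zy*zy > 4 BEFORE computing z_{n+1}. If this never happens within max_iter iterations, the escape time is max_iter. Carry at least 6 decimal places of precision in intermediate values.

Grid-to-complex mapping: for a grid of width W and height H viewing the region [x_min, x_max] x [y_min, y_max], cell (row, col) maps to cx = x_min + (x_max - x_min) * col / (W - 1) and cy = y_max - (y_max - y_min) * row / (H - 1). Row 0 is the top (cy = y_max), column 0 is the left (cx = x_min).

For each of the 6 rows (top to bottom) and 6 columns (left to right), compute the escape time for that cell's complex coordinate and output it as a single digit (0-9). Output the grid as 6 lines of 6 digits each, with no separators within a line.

(row=0, col=0): c = -2.0000 + 1.2400i → escape time 1
(row=0, col=1): c = -1.6980 + 1.2400i → escape time 1
(row=0, col=2): c = -1.3960 + 1.2400i → escape time 2
(row=0, col=3): c = -1.0940 + 1.2400i → escape time 2
(row=0, col=4): c = -0.7920 + 1.2400i → escape time 3
(row=0, col=5): c = -0.4900 + 1.2400i → escape time 3
(row=1, col=0): c = -2.0000 + 0.8540i → escape time 1
(row=1, col=1): c = -1.6980 + 0.8540i → escape time 2
(row=1, col=2): c = -1.3960 + 0.8540i → escape time 3
(row=1, col=3): c = -1.0940 + 0.8540i → escape time 3
(row=1, col=4): c = -0.7920 + 0.8540i → escape time 4
(row=1, col=5): c = -0.4900 + 0.8540i → escape time 5
(row=2, col=0): c = -2.0000 + 0.4680i → escape time 1
(row=2, col=1): c = -1.6980 + 0.4680i → escape time 3
(row=2, col=2): c = -1.3960 + 0.4680i → escape time 4
(row=2, col=3): c = -1.0940 + 0.4680i → escape time 5
(row=2, col=4): c = -0.7920 + 0.4680i → escape time 6
(row=2, col=5): c = -0.4900 + 0.4680i → escape time 9
(row=3, col=0): c = -2.0000 + 0.0820i → escape time 1
(row=3, col=1): c = -1.6980 + 0.0820i → escape time 6
(row=3, col=2): c = -1.3960 + 0.0820i → escape time 9
(row=3, col=3): c = -1.0940 + 0.0820i → escape time 9
(row=3, col=4): c = -0.7920 + 0.0820i → escape time 9
(row=3, col=5): c = -0.4900 + 0.0820i → escape time 9
(row=4, col=0): c = -2.0000 + -0.3040i → escape time 1
(row=4, col=1): c = -1.6980 + -0.3040i → escape time 4
(row=4, col=2): c = -1.3960 + -0.3040i → escape time 5
(row=4, col=3): c = -1.0940 + -0.3040i → escape time 9
(row=4, col=4): c = -0.7920 + -0.3040i → escape time 9
(row=4, col=5): c = -0.4900 + -0.3040i → escape time 9
(row=5, col=0): c = -2.0000 + -0.6900i → escape time 1
(row=5, col=1): c = -1.6980 + -0.6900i → escape time 3
(row=5, col=2): c = -1.3960 + -0.6900i → escape time 3
(row=5, col=3): c = -1.0940 + -0.6900i → escape time 3
(row=5, col=4): c = -0.7920 + -0.6900i → escape time 4
(row=5, col=5): c = -0.4900 + -0.6900i → escape time 8

Answer: 112233
123345
134569
169999
145999
133348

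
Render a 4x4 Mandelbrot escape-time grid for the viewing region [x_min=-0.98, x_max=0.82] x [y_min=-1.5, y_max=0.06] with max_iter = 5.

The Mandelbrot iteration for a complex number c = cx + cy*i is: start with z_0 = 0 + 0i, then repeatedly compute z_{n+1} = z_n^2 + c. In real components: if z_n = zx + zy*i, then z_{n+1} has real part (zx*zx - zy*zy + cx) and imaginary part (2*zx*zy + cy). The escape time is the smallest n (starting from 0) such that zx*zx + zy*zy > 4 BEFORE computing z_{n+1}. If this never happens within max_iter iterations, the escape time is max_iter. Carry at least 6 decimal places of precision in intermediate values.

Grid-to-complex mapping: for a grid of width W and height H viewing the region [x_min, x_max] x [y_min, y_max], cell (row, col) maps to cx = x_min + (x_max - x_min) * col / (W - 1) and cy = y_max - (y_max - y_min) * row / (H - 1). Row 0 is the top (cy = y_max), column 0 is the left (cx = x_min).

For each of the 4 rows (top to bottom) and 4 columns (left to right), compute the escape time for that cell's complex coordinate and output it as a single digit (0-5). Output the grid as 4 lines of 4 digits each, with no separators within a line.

(row=0, col=0): c = -0.9800 + 0.0600i → escape time 5
(row=0, col=1): c = -0.3800 + 0.0600i → escape time 5
(row=0, col=2): c = 0.2200 + 0.0600i → escape time 5
(row=0, col=3): c = 0.8200 + 0.0600i → escape time 3
(row=1, col=0): c = -0.9800 + -0.4600i → escape time 5
(row=1, col=1): c = -0.3800 + -0.4600i → escape time 5
(row=1, col=2): c = 0.2200 + -0.4600i → escape time 5
(row=1, col=3): c = 0.8200 + -0.4600i → escape time 3
(row=2, col=0): c = -0.9800 + -0.9800i → escape time 3
(row=2, col=1): c = -0.3800 + -0.9800i → escape time 5
(row=2, col=2): c = 0.2200 + -0.9800i → escape time 4
(row=2, col=3): c = 0.8200 + -0.9800i → escape time 2
(row=3, col=0): c = -0.9800 + -1.5000i → escape time 2
(row=3, col=1): c = -0.3800 + -1.5000i → escape time 2
(row=3, col=2): c = 0.2200 + -1.5000i → escape time 2
(row=3, col=3): c = 0.8200 + -1.5000i → escape time 2

Answer: 5553
5553
3542
2222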